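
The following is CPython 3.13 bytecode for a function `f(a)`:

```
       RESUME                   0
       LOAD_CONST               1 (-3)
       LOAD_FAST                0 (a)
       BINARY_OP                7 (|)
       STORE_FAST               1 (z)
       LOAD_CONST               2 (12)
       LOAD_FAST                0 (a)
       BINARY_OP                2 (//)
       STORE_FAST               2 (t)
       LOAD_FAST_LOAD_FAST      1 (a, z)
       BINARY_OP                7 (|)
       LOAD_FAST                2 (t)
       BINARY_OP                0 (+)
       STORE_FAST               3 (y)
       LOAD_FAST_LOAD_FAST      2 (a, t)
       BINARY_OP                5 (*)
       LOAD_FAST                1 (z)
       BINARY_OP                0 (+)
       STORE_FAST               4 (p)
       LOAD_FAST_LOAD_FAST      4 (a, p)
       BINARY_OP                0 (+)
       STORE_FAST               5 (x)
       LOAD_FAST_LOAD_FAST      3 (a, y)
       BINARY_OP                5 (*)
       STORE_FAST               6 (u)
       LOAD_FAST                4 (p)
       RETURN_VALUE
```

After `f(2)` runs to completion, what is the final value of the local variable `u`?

LOAD_CONST → push -3. Stack: [-3]
LOAD_FAST a → push 2. Stack: [-3, 2]
BINARY_OP | → -3 | 2 = -1. Stack: [-1]
STORE_FAST z → z=-1. Stack: []
LOAD_CONST → push 12. Stack: [12]
LOAD_FAST a → push 2. Stack: [12, 2]
BINARY_OP // → 12 // 2 = 6. Stack: [6]
STORE_FAST t → t=6. Stack: []
LOAD_FAST_LOAD_FAST a,z → push 2,-1. Stack: [2, -1]
BINARY_OP | → 2 | -1 = -1. Stack: [-1]
LOAD_FAST t → push 6. Stack: [-1, 6]
BINARY_OP + → -1 + 6 = 5. Stack: [5]
STORE_FAST y → y=5. Stack: []
LOAD_FAST_LOAD_FAST a,t → push 2,6. Stack: [2, 6]
BINARY_OP * → 2 * 6 = 12. Stack: [12]
LOAD_FAST z → push -1. Stack: [12, -1]
BINARY_OP + → 12 + -1 = 11. Stack: [11]
STORE_FAST p → p=11. Stack: []
LOAD_FAST_LOAD_FAST a,p → push 2,11. Stack: [2, 11]
BINARY_OP + → 2 + 11 = 13. Stack: [13]
STORE_FAST x → x=13. Stack: []
LOAD_FAST_LOAD_FAST a,y → push 2,5. Stack: [2, 5]
BINARY_OP * → 2 * 5 = 10. Stack: [10]
STORE_FAST u → u=10. Stack: []
LOAD_FAST p → push 11. Stack: [11]
RETURN_VALUE → return 11.

10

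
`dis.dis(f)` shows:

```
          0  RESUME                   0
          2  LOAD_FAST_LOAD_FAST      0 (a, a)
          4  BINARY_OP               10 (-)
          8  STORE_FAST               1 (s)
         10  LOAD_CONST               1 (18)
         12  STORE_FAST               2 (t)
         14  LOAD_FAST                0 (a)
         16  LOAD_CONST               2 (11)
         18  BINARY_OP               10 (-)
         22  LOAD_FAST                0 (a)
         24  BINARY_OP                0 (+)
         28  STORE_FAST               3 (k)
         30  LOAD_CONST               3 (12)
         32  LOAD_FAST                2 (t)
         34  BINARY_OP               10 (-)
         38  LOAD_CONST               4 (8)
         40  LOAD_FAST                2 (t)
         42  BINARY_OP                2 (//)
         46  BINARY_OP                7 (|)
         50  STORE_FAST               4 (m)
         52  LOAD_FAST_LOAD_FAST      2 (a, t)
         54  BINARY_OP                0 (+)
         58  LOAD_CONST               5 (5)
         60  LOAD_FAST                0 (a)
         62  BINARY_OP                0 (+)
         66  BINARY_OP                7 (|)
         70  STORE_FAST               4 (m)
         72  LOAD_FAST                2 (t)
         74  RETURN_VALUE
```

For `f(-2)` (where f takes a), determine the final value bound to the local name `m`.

LOAD_FAST_LOAD_FAST a,a → push -2,-2. Stack: [-2, -2]
BINARY_OP - → -2 - -2 = 0. Stack: [0]
STORE_FAST s → s=0. Stack: []
LOAD_CONST → push 18. Stack: [18]
STORE_FAST t → t=18. Stack: []
LOAD_FAST a → push -2. Stack: [-2]
LOAD_CONST → push 11. Stack: [-2, 11]
BINARY_OP - → -2 - 11 = -13. Stack: [-13]
LOAD_FAST a → push -2. Stack: [-13, -2]
BINARY_OP + → -13 + -2 = -15. Stack: [-15]
STORE_FAST k → k=-15. Stack: []
LOAD_CONST → push 12. Stack: [12]
LOAD_FAST t → push 18. Stack: [12, 18]
BINARY_OP - → 12 - 18 = -6. Stack: [-6]
LOAD_CONST → push 8. Stack: [-6, 8]
LOAD_FAST t → push 18. Stack: [-6, 8, 18]
BINARY_OP // → 8 // 18 = 0. Stack: [-6, 0]
BINARY_OP | → -6 | 0 = -6. Stack: [-6]
STORE_FAST m → m=-6. Stack: []
LOAD_FAST_LOAD_FAST a,t → push -2,18. Stack: [-2, 18]
BINARY_OP + → -2 + 18 = 16. Stack: [16]
LOAD_CONST → push 5. Stack: [16, 5]
LOAD_FAST a → push -2. Stack: [16, 5, -2]
BINARY_OP + → 5 + -2 = 3. Stack: [16, 3]
BINARY_OP | → 16 | 3 = 19. Stack: [19]
STORE_FAST m → m=19. Stack: []
LOAD_FAST t → push 18. Stack: [18]
RETURN_VALUE → return 18.

19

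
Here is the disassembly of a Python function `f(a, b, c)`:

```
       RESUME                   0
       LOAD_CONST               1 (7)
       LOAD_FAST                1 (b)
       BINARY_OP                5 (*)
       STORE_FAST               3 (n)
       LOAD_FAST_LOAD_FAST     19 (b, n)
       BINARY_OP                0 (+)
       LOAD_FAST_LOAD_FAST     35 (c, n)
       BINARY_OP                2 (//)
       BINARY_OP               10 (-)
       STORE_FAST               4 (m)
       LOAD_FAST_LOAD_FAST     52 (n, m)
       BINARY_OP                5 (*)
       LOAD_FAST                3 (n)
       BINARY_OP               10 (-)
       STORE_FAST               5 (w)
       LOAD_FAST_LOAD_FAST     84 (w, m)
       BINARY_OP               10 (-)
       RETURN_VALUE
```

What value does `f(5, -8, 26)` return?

3647

LOAD_CONST → push 7. Stack: [7]
LOAD_FAST b → push -8. Stack: [7, -8]
BINARY_OP * → 7 * -8 = -56. Stack: [-56]
STORE_FAST n → n=-56. Stack: []
LOAD_FAST_LOAD_FAST b,n → push -8,-56. Stack: [-8, -56]
BINARY_OP + → -8 + -56 = -64. Stack: [-64]
LOAD_FAST_LOAD_FAST c,n → push 26,-56. Stack: [-64, 26, -56]
BINARY_OP // → 26 // -56 = -1. Stack: [-64, -1]
BINARY_OP - → -64 - -1 = -63. Stack: [-63]
STORE_FAST m → m=-63. Stack: []
LOAD_FAST_LOAD_FAST n,m → push -56,-63. Stack: [-56, -63]
BINARY_OP * → -56 * -63 = 3528. Stack: [3528]
LOAD_FAST n → push -56. Stack: [3528, -56]
BINARY_OP - → 3528 - -56 = 3584. Stack: [3584]
STORE_FAST w → w=3584. Stack: []
LOAD_FAST_LOAD_FAST w,m → push 3584,-63. Stack: [3584, -63]
BINARY_OP - → 3584 - -63 = 3647. Stack: [3647]
RETURN_VALUE → return 3647.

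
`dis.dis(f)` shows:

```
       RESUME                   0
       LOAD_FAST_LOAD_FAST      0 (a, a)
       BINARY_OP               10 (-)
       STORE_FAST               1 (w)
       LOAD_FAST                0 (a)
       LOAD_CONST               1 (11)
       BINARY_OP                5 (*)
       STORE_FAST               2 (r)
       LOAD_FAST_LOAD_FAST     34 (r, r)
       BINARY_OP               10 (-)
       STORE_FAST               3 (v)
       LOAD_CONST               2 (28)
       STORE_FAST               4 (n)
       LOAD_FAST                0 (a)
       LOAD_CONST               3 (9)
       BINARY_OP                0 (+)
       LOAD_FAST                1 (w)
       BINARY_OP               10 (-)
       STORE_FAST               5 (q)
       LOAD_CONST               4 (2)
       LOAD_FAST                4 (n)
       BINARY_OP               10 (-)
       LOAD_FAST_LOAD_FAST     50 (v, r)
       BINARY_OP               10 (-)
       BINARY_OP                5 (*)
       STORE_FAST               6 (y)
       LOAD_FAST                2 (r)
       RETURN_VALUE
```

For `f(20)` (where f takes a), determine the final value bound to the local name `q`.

29

LOAD_FAST_LOAD_FAST a,a → push 20,20. Stack: [20, 20]
BINARY_OP - → 20 - 20 = 0. Stack: [0]
STORE_FAST w → w=0. Stack: []
LOAD_FAST a → push 20. Stack: [20]
LOAD_CONST → push 11. Stack: [20, 11]
BINARY_OP * → 20 * 11 = 220. Stack: [220]
STORE_FAST r → r=220. Stack: []
LOAD_FAST_LOAD_FAST r,r → push 220,220. Stack: [220, 220]
BINARY_OP - → 220 - 220 = 0. Stack: [0]
STORE_FAST v → v=0. Stack: []
LOAD_CONST → push 28. Stack: [28]
STORE_FAST n → n=28. Stack: []
LOAD_FAST a → push 20. Stack: [20]
LOAD_CONST → push 9. Stack: [20, 9]
BINARY_OP + → 20 + 9 = 29. Stack: [29]
LOAD_FAST w → push 0. Stack: [29, 0]
BINARY_OP - → 29 - 0 = 29. Stack: [29]
STORE_FAST q → q=29. Stack: []
LOAD_CONST → push 2. Stack: [2]
LOAD_FAST n → push 28. Stack: [2, 28]
BINARY_OP - → 2 - 28 = -26. Stack: [-26]
LOAD_FAST_LOAD_FAST v,r → push 0,220. Stack: [-26, 0, 220]
BINARY_OP - → 0 - 220 = -220. Stack: [-26, -220]
BINARY_OP * → -26 * -220 = 5720. Stack: [5720]
STORE_FAST y → y=5720. Stack: []
LOAD_FAST r → push 220. Stack: [220]
RETURN_VALUE → return 220.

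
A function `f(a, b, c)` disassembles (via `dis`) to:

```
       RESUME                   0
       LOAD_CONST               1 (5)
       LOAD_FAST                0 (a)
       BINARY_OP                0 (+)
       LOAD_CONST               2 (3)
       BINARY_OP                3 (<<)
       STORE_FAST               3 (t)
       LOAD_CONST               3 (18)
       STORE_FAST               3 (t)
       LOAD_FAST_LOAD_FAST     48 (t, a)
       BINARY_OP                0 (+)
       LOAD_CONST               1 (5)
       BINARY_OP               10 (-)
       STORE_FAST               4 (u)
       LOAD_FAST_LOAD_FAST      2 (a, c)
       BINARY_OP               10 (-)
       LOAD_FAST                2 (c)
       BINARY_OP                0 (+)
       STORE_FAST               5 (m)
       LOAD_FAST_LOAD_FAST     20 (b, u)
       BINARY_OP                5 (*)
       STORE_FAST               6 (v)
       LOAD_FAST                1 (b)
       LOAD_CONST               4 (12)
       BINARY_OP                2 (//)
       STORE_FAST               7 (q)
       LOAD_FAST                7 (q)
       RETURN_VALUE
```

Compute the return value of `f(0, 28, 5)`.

LOAD_CONST → push 5. Stack: [5]
LOAD_FAST a → push 0. Stack: [5, 0]
BINARY_OP + → 5 + 0 = 5. Stack: [5]
LOAD_CONST → push 3. Stack: [5, 3]
BINARY_OP << → 5 << 3 = 40. Stack: [40]
STORE_FAST t → t=40. Stack: []
LOAD_CONST → push 18. Stack: [18]
STORE_FAST t → t=18. Stack: []
LOAD_FAST_LOAD_FAST t,a → push 18,0. Stack: [18, 0]
BINARY_OP + → 18 + 0 = 18. Stack: [18]
LOAD_CONST → push 5. Stack: [18, 5]
BINARY_OP - → 18 - 5 = 13. Stack: [13]
STORE_FAST u → u=13. Stack: []
LOAD_FAST_LOAD_FAST a,c → push 0,5. Stack: [0, 5]
BINARY_OP - → 0 - 5 = -5. Stack: [-5]
LOAD_FAST c → push 5. Stack: [-5, 5]
BINARY_OP + → -5 + 5 = 0. Stack: [0]
STORE_FAST m → m=0. Stack: []
LOAD_FAST_LOAD_FAST b,u → push 28,13. Stack: [28, 13]
BINARY_OP * → 28 * 13 = 364. Stack: [364]
STORE_FAST v → v=364. Stack: []
LOAD_FAST b → push 28. Stack: [28]
LOAD_CONST → push 12. Stack: [28, 12]
BINARY_OP // → 28 // 12 = 2. Stack: [2]
STORE_FAST q → q=2. Stack: []
LOAD_FAST q → push 2. Stack: [2]
RETURN_VALUE → return 2.

2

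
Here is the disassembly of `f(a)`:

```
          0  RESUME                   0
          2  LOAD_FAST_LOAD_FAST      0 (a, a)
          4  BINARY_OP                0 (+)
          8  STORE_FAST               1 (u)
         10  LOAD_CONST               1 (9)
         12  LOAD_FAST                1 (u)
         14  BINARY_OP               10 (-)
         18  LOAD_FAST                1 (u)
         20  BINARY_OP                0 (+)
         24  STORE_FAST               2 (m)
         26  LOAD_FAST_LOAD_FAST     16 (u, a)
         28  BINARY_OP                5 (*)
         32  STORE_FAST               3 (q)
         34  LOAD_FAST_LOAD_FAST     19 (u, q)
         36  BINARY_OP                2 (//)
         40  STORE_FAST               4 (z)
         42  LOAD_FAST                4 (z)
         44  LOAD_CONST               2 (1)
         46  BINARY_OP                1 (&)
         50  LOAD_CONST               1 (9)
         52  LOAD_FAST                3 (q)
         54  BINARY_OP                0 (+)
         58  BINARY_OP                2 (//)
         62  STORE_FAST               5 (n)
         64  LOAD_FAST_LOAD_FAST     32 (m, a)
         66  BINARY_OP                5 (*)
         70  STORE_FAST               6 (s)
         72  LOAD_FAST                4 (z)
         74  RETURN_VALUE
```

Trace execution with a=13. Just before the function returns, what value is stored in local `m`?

9

LOAD_FAST_LOAD_FAST a,a → push 13,13. Stack: [13, 13]
BINARY_OP + → 13 + 13 = 26. Stack: [26]
STORE_FAST u → u=26. Stack: []
LOAD_CONST → push 9. Stack: [9]
LOAD_FAST u → push 26. Stack: [9, 26]
BINARY_OP - → 9 - 26 = -17. Stack: [-17]
LOAD_FAST u → push 26. Stack: [-17, 26]
BINARY_OP + → -17 + 26 = 9. Stack: [9]
STORE_FAST m → m=9. Stack: []
LOAD_FAST_LOAD_FAST u,a → push 26,13. Stack: [26, 13]
BINARY_OP * → 26 * 13 = 338. Stack: [338]
STORE_FAST q → q=338. Stack: []
LOAD_FAST_LOAD_FAST u,q → push 26,338. Stack: [26, 338]
BINARY_OP // → 26 // 338 = 0. Stack: [0]
STORE_FAST z → z=0. Stack: []
LOAD_FAST z → push 0. Stack: [0]
LOAD_CONST → push 1. Stack: [0, 1]
BINARY_OP & → 0 & 1 = 0. Stack: [0]
LOAD_CONST → push 9. Stack: [0, 9]
LOAD_FAST q → push 338. Stack: [0, 9, 338]
BINARY_OP + → 9 + 338 = 347. Stack: [0, 347]
BINARY_OP // → 0 // 347 = 0. Stack: [0]
STORE_FAST n → n=0. Stack: []
LOAD_FAST_LOAD_FAST m,a → push 9,13. Stack: [9, 13]
BINARY_OP * → 9 * 13 = 117. Stack: [117]
STORE_FAST s → s=117. Stack: []
LOAD_FAST z → push 0. Stack: [0]
RETURN_VALUE → return 0.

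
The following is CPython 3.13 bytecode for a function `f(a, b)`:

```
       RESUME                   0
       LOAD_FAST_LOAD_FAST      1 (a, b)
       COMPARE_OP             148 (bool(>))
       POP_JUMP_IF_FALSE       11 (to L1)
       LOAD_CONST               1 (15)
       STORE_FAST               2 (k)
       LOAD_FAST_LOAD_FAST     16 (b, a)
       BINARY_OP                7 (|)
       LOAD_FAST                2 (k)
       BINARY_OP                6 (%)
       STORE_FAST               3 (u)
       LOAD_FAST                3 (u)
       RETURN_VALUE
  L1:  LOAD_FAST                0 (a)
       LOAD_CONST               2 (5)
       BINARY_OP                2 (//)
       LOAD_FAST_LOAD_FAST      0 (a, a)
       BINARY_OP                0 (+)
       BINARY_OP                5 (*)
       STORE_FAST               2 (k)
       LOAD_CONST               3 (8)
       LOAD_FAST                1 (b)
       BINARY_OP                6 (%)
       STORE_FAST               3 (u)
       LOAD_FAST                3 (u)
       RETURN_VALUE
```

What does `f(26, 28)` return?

LOAD_FAST_LOAD_FAST a,b → push 26,28. Stack: [26, 28]
COMPARE_OP bool(>) → 26 vs 28 = False. Stack: [False]
POP_JUMP_IF_FALSE → pop False; jump. Stack: []
LOAD_FAST a → push 26. Stack: [26]
LOAD_CONST → push 5. Stack: [26, 5]
BINARY_OP // → 26 // 5 = 5. Stack: [5]
LOAD_FAST_LOAD_FAST a,a → push 26,26. Stack: [5, 26, 26]
BINARY_OP + → 26 + 26 = 52. Stack: [5, 52]
BINARY_OP * → 5 * 52 = 260. Stack: [260]
STORE_FAST k → k=260. Stack: []
LOAD_CONST → push 8. Stack: [8]
LOAD_FAST b → push 28. Stack: [8, 28]
BINARY_OP % → 8 % 28 = 8. Stack: [8]
STORE_FAST u → u=8. Stack: []
LOAD_FAST u → push 8. Stack: [8]
RETURN_VALUE → return 8.

8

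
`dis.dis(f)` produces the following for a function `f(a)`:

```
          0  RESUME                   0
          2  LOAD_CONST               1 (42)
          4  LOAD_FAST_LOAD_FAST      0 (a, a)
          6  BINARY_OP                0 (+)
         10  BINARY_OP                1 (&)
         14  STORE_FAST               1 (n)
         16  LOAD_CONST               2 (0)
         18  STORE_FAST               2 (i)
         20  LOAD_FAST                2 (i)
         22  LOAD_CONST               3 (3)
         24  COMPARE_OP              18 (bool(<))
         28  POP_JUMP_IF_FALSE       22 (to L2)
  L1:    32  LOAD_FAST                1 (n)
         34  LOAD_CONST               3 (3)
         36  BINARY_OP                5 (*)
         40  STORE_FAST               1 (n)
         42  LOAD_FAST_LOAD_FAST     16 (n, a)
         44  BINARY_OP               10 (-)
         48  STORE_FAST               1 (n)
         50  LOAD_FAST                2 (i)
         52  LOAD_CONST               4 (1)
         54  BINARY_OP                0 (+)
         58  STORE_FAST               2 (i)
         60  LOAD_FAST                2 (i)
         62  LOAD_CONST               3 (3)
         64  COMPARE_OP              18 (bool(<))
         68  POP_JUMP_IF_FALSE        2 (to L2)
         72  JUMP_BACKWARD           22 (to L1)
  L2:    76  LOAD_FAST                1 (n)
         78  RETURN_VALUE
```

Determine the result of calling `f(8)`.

-104

LOAD_CONST → push 42. Stack: [42]
LOAD_FAST_LOAD_FAST a,a → push 8,8. Stack: [42, 8, 8]
BINARY_OP + → 8 + 8 = 16. Stack: [42, 16]
BINARY_OP & → 42 & 16 = 0. Stack: [0]
STORE_FAST n → n=0. Stack: []
LOAD_CONST → push 0. Stack: [0]
STORE_FAST i → i=0. Stack: []
LOAD_FAST i → push 0. Stack: [0]
LOAD_CONST → push 3. Stack: [0, 3]
COMPARE_OP bool(<) → 0 vs 3 = True. Stack: [True]
POP_JUMP_IF_FALSE → pop True; no jump. Stack: []
LOAD_FAST n → push 0. Stack: [0]
LOAD_CONST → push 3. Stack: [0, 3]
BINARY_OP * → 0 * 3 = 0. Stack: [0]
STORE_FAST n → n=0. Stack: []
LOAD_FAST_LOAD_FAST n,a → push 0,8. Stack: [0, 8]
BINARY_OP - → 0 - 8 = -8. Stack: [-8]
STORE_FAST n → n=-8. Stack: []
LOAD_FAST i → push 0. Stack: [0]
LOAD_CONST → push 1. Stack: [0, 1]
BINARY_OP + → 0 + 1 = 1. Stack: [1]
STORE_FAST i → i=1. Stack: []
LOAD_FAST i → push 1. Stack: [1]
LOAD_CONST → push 3. Stack: [1, 3]
COMPARE_OP bool(<) → 1 vs 3 = True. Stack: [True]
POP_JUMP_IF_FALSE → pop True; no jump. Stack: []
LOAD_FAST n → push -8. Stack: [-8]
LOAD_CONST → push 3. Stack: [-8, 3]
BINARY_OP * → -8 * 3 = -24. Stack: [-24]
STORE_FAST n → n=-24. Stack: []
LOAD_FAST_LOAD_FAST n,a → push -24,8. Stack: [-24, 8]
BINARY_OP - → -24 - 8 = -32. Stack: [-32]
STORE_FAST n → n=-32. Stack: []
LOAD_FAST i → push 1. Stack: [1]
LOAD_CONST → push 1. Stack: [1, 1]
BINARY_OP + → 1 + 1 = 2. Stack: [2]
STORE_FAST i → i=2. Stack: []
LOAD_FAST i → push 2. Stack: [2]
LOAD_CONST → push 3. Stack: [2, 3]
COMPARE_OP bool(<) → 2 vs 3 = True. Stack: [True]
POP_JUMP_IF_FALSE → pop True; no jump. Stack: []
LOAD_FAST n → push -32. Stack: [-32]
LOAD_CONST → push 3. Stack: [-32, 3]
BINARY_OP * → -32 * 3 = -96. Stack: [-96]
STORE_FAST n → n=-96. Stack: []
LOAD_FAST_LOAD_FAST n,a → push -96,8. Stack: [-96, 8]
BINARY_OP - → -96 - 8 = -104. Stack: [-104]
STORE_FAST n → n=-104. Stack: []
LOAD_FAST i → push 2. Stack: [2]
LOAD_CONST → push 1. Stack: [2, 1]
BINARY_OP + → 2 + 1 = 3. Stack: [3]
STORE_FAST i → i=3. Stack: []
LOAD_FAST i → push 3. Stack: [3]
LOAD_CONST → push 3. Stack: [3, 3]
COMPARE_OP bool(<) → 3 vs 3 = False. Stack: [False]
POP_JUMP_IF_FALSE → pop False; jump. Stack: []
LOAD_FAST n → push -104. Stack: [-104]
RETURN_VALUE → return -104.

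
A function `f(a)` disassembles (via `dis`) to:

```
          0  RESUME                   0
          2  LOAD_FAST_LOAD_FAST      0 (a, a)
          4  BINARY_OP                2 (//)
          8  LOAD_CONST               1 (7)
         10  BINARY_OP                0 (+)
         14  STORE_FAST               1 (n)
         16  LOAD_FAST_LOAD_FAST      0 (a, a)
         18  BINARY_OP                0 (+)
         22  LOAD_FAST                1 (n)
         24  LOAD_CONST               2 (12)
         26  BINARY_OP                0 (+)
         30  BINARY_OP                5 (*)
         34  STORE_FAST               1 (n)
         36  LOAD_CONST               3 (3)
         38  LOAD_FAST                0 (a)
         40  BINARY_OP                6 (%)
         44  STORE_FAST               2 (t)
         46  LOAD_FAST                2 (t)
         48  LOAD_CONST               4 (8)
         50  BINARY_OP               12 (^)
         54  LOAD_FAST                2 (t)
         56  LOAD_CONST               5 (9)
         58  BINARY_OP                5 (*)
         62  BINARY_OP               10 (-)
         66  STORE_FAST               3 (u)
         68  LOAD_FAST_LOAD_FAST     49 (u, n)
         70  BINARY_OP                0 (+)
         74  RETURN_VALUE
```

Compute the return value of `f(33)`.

1304

LOAD_FAST_LOAD_FAST a,a → push 33,33. Stack: [33, 33]
BINARY_OP // → 33 // 33 = 1. Stack: [1]
LOAD_CONST → push 7. Stack: [1, 7]
BINARY_OP + → 1 + 7 = 8. Stack: [8]
STORE_FAST n → n=8. Stack: []
LOAD_FAST_LOAD_FAST a,a → push 33,33. Stack: [33, 33]
BINARY_OP + → 33 + 33 = 66. Stack: [66]
LOAD_FAST n → push 8. Stack: [66, 8]
LOAD_CONST → push 12. Stack: [66, 8, 12]
BINARY_OP + → 8 + 12 = 20. Stack: [66, 20]
BINARY_OP * → 66 * 20 = 1320. Stack: [1320]
STORE_FAST n → n=1320. Stack: []
LOAD_CONST → push 3. Stack: [3]
LOAD_FAST a → push 33. Stack: [3, 33]
BINARY_OP % → 3 % 33 = 3. Stack: [3]
STORE_FAST t → t=3. Stack: []
LOAD_FAST t → push 3. Stack: [3]
LOAD_CONST → push 8. Stack: [3, 8]
BINARY_OP ^ → 3 ^ 8 = 11. Stack: [11]
LOAD_FAST t → push 3. Stack: [11, 3]
LOAD_CONST → push 9. Stack: [11, 3, 9]
BINARY_OP * → 3 * 9 = 27. Stack: [11, 27]
BINARY_OP - → 11 - 27 = -16. Stack: [-16]
STORE_FAST u → u=-16. Stack: []
LOAD_FAST_LOAD_FAST u,n → push -16,1320. Stack: [-16, 1320]
BINARY_OP + → -16 + 1320 = 1304. Stack: [1304]
RETURN_VALUE → return 1304.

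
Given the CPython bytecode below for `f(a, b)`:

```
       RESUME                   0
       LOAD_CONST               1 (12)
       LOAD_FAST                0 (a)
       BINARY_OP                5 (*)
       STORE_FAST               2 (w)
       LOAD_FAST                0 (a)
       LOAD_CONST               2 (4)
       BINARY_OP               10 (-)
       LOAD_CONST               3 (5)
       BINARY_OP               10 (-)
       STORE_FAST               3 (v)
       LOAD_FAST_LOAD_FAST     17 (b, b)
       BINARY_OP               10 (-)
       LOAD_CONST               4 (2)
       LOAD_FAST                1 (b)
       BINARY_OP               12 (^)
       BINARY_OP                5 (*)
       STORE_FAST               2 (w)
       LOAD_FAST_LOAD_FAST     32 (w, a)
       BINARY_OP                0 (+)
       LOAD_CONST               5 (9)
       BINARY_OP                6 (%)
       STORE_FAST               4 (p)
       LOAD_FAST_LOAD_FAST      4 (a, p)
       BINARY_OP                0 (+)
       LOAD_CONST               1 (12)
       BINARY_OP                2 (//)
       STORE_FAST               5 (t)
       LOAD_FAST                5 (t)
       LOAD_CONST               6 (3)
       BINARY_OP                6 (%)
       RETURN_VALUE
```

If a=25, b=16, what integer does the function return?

LOAD_CONST → push 12. Stack: [12]
LOAD_FAST a → push 25. Stack: [12, 25]
BINARY_OP * → 12 * 25 = 300. Stack: [300]
STORE_FAST w → w=300. Stack: []
LOAD_FAST a → push 25. Stack: [25]
LOAD_CONST → push 4. Stack: [25, 4]
BINARY_OP - → 25 - 4 = 21. Stack: [21]
LOAD_CONST → push 5. Stack: [21, 5]
BINARY_OP - → 21 - 5 = 16. Stack: [16]
STORE_FAST v → v=16. Stack: []
LOAD_FAST_LOAD_FAST b,b → push 16,16. Stack: [16, 16]
BINARY_OP - → 16 - 16 = 0. Stack: [0]
LOAD_CONST → push 2. Stack: [0, 2]
LOAD_FAST b → push 16. Stack: [0, 2, 16]
BINARY_OP ^ → 2 ^ 16 = 18. Stack: [0, 18]
BINARY_OP * → 0 * 18 = 0. Stack: [0]
STORE_FAST w → w=0. Stack: []
LOAD_FAST_LOAD_FAST w,a → push 0,25. Stack: [0, 25]
BINARY_OP + → 0 + 25 = 25. Stack: [25]
LOAD_CONST → push 9. Stack: [25, 9]
BINARY_OP % → 25 % 9 = 7. Stack: [7]
STORE_FAST p → p=7. Stack: []
LOAD_FAST_LOAD_FAST a,p → push 25,7. Stack: [25, 7]
BINARY_OP + → 25 + 7 = 32. Stack: [32]
LOAD_CONST → push 12. Stack: [32, 12]
BINARY_OP // → 32 // 12 = 2. Stack: [2]
STORE_FAST t → t=2. Stack: []
LOAD_FAST t → push 2. Stack: [2]
LOAD_CONST → push 3. Stack: [2, 3]
BINARY_OP % → 2 % 3 = 2. Stack: [2]
RETURN_VALUE → return 2.

2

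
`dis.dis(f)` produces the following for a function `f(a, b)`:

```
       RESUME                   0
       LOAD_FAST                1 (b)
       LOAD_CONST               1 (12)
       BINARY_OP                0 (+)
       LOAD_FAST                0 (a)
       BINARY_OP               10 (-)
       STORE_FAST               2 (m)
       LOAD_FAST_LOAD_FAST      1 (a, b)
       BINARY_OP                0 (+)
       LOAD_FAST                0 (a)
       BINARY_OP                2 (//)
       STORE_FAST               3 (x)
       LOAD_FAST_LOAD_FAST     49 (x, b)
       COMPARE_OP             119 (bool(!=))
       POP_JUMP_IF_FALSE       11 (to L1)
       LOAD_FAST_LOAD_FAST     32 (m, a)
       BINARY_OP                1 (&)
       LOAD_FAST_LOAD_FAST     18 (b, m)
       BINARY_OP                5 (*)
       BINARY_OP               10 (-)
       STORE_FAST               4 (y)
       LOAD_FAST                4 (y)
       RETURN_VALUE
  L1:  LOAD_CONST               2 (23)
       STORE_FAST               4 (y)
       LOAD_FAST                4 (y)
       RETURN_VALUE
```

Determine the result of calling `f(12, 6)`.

LOAD_FAST b → push 6. Stack: [6]
LOAD_CONST → push 12. Stack: [6, 12]
BINARY_OP + → 6 + 12 = 18. Stack: [18]
LOAD_FAST a → push 12. Stack: [18, 12]
BINARY_OP - → 18 - 12 = 6. Stack: [6]
STORE_FAST m → m=6. Stack: []
LOAD_FAST_LOAD_FAST a,b → push 12,6. Stack: [12, 6]
BINARY_OP + → 12 + 6 = 18. Stack: [18]
LOAD_FAST a → push 12. Stack: [18, 12]
BINARY_OP // → 18 // 12 = 1. Stack: [1]
STORE_FAST x → x=1. Stack: []
LOAD_FAST_LOAD_FAST x,b → push 1,6. Stack: [1, 6]
COMPARE_OP bool(!=) → 1 vs 6 = True. Stack: [True]
POP_JUMP_IF_FALSE → pop True; no jump. Stack: []
LOAD_FAST_LOAD_FAST m,a → push 6,12. Stack: [6, 12]
BINARY_OP & → 6 & 12 = 4. Stack: [4]
LOAD_FAST_LOAD_FAST b,m → push 6,6. Stack: [4, 6, 6]
BINARY_OP * → 6 * 6 = 36. Stack: [4, 36]
BINARY_OP - → 4 - 36 = -32. Stack: [-32]
STORE_FAST y → y=-32. Stack: []
LOAD_FAST y → push -32. Stack: [-32]
RETURN_VALUE → return -32.

-32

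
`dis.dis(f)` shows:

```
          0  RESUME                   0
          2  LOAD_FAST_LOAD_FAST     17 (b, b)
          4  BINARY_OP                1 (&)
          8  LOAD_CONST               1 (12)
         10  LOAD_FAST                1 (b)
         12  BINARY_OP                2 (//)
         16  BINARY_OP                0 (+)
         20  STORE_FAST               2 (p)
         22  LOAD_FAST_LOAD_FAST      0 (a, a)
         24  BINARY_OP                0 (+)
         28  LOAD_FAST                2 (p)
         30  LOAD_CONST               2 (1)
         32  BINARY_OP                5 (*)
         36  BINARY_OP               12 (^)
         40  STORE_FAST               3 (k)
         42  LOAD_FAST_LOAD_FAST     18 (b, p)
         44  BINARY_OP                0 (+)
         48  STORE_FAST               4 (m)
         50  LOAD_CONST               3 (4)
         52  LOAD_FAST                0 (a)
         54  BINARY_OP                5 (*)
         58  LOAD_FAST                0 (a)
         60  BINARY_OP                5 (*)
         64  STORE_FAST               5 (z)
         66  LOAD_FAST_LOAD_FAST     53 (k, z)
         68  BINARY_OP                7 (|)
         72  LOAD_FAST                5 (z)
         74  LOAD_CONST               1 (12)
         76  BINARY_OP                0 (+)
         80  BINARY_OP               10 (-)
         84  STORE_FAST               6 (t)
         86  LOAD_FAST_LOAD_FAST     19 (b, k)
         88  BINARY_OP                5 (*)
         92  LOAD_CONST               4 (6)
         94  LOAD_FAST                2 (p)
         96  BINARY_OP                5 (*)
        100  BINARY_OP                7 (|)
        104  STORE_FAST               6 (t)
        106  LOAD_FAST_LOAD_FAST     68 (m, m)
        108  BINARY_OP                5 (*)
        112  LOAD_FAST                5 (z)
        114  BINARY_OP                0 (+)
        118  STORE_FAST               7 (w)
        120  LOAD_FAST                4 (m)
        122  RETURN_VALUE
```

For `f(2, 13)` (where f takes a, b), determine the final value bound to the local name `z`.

16

LOAD_FAST_LOAD_FAST b,b → push 13,13. Stack: [13, 13]
BINARY_OP & → 13 & 13 = 13. Stack: [13]
LOAD_CONST → push 12. Stack: [13, 12]
LOAD_FAST b → push 13. Stack: [13, 12, 13]
BINARY_OP // → 12 // 13 = 0. Stack: [13, 0]
BINARY_OP + → 13 + 0 = 13. Stack: [13]
STORE_FAST p → p=13. Stack: []
LOAD_FAST_LOAD_FAST a,a → push 2,2. Stack: [2, 2]
BINARY_OP + → 2 + 2 = 4. Stack: [4]
LOAD_FAST p → push 13. Stack: [4, 13]
LOAD_CONST → push 1. Stack: [4, 13, 1]
BINARY_OP * → 13 * 1 = 13. Stack: [4, 13]
BINARY_OP ^ → 4 ^ 13 = 9. Stack: [9]
STORE_FAST k → k=9. Stack: []
LOAD_FAST_LOAD_FAST b,p → push 13,13. Stack: [13, 13]
BINARY_OP + → 13 + 13 = 26. Stack: [26]
STORE_FAST m → m=26. Stack: []
LOAD_CONST → push 4. Stack: [4]
LOAD_FAST a → push 2. Stack: [4, 2]
BINARY_OP * → 4 * 2 = 8. Stack: [8]
LOAD_FAST a → push 2. Stack: [8, 2]
BINARY_OP * → 8 * 2 = 16. Stack: [16]
STORE_FAST z → z=16. Stack: []
LOAD_FAST_LOAD_FAST k,z → push 9,16. Stack: [9, 16]
BINARY_OP | → 9 | 16 = 25. Stack: [25]
LOAD_FAST z → push 16. Stack: [25, 16]
LOAD_CONST → push 12. Stack: [25, 16, 12]
BINARY_OP + → 16 + 12 = 28. Stack: [25, 28]
BINARY_OP - → 25 - 28 = -3. Stack: [-3]
STORE_FAST t → t=-3. Stack: []
LOAD_FAST_LOAD_FAST b,k → push 13,9. Stack: [13, 9]
BINARY_OP * → 13 * 9 = 117. Stack: [117]
LOAD_CONST → push 6. Stack: [117, 6]
LOAD_FAST p → push 13. Stack: [117, 6, 13]
BINARY_OP * → 6 * 13 = 78. Stack: [117, 78]
BINARY_OP | → 117 | 78 = 127. Stack: [127]
STORE_FAST t → t=127. Stack: []
LOAD_FAST_LOAD_FAST m,m → push 26,26. Stack: [26, 26]
BINARY_OP * → 26 * 26 = 676. Stack: [676]
LOAD_FAST z → push 16. Stack: [676, 16]
BINARY_OP + → 676 + 16 = 692. Stack: [692]
STORE_FAST w → w=692. Stack: []
LOAD_FAST m → push 26. Stack: [26]
RETURN_VALUE → return 26.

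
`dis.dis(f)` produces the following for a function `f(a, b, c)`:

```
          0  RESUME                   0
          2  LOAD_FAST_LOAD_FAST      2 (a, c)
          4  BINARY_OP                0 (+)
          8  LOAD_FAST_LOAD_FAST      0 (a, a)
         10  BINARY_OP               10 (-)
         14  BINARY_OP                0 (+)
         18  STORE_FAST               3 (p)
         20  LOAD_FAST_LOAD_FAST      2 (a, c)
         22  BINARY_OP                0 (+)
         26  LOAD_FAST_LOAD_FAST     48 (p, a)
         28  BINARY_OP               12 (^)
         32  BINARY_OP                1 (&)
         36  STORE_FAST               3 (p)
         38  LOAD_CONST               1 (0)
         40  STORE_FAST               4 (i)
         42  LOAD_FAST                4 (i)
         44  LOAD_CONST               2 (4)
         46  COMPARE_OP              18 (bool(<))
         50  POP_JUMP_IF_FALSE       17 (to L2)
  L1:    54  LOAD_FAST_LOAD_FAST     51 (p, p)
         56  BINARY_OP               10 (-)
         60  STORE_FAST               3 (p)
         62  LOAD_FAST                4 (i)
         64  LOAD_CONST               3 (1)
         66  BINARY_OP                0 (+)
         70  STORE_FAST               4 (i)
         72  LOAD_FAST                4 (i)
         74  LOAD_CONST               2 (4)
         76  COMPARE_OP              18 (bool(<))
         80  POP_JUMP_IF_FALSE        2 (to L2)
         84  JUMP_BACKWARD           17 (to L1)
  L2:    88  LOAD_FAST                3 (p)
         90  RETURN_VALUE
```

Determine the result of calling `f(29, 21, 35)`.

0

LOAD_FAST_LOAD_FAST a,c → push 29,35. Stack: [29, 35]
BINARY_OP + → 29 + 35 = 64. Stack: [64]
LOAD_FAST_LOAD_FAST a,a → push 29,29. Stack: [64, 29, 29]
BINARY_OP - → 29 - 29 = 0. Stack: [64, 0]
BINARY_OP + → 64 + 0 = 64. Stack: [64]
STORE_FAST p → p=64. Stack: []
LOAD_FAST_LOAD_FAST a,c → push 29,35. Stack: [29, 35]
BINARY_OP + → 29 + 35 = 64. Stack: [64]
LOAD_FAST_LOAD_FAST p,a → push 64,29. Stack: [64, 64, 29]
BINARY_OP ^ → 64 ^ 29 = 93. Stack: [64, 93]
BINARY_OP & → 64 & 93 = 64. Stack: [64]
STORE_FAST p → p=64. Stack: []
LOAD_CONST → push 0. Stack: [0]
STORE_FAST i → i=0. Stack: []
LOAD_FAST i → push 0. Stack: [0]
LOAD_CONST → push 4. Stack: [0, 4]
COMPARE_OP bool(<) → 0 vs 4 = True. Stack: [True]
POP_JUMP_IF_FALSE → pop True; no jump. Stack: []
LOAD_FAST_LOAD_FAST p,p → push 64,64. Stack: [64, 64]
BINARY_OP - → 64 - 64 = 0. Stack: [0]
STORE_FAST p → p=0. Stack: []
LOAD_FAST i → push 0. Stack: [0]
LOAD_CONST → push 1. Stack: [0, 1]
BINARY_OP + → 0 + 1 = 1. Stack: [1]
STORE_FAST i → i=1. Stack: []
LOAD_FAST i → push 1. Stack: [1]
LOAD_CONST → push 4. Stack: [1, 4]
COMPARE_OP bool(<) → 1 vs 4 = True. Stack: [True]
POP_JUMP_IF_FALSE → pop True; no jump. Stack: []
LOAD_FAST_LOAD_FAST p,p → push 0,0. Stack: [0, 0]
BINARY_OP - → 0 - 0 = 0. Stack: [0]
STORE_FAST p → p=0. Stack: []
LOAD_FAST i → push 1. Stack: [1]
LOAD_CONST → push 1. Stack: [1, 1]
BINARY_OP + → 1 + 1 = 2. Stack: [2]
STORE_FAST i → i=2. Stack: []
LOAD_FAST i → push 2. Stack: [2]
LOAD_CONST → push 4. Stack: [2, 4]
COMPARE_OP bool(<) → 2 vs 4 = True. Stack: [True]
POP_JUMP_IF_FALSE → pop True; no jump. Stack: []
LOAD_FAST_LOAD_FAST p,p → push 0,0. Stack: [0, 0]
BINARY_OP - → 0 - 0 = 0. Stack: [0]
STORE_FAST p → p=0. Stack: []
LOAD_FAST i → push 2. Stack: [2]
LOAD_CONST → push 1. Stack: [2, 1]
BINARY_OP + → 2 + 1 = 3. Stack: [3]
STORE_FAST i → i=3. Stack: []
LOAD_FAST i → push 3. Stack: [3]
LOAD_CONST → push 4. Stack: [3, 4]
COMPARE_OP bool(<) → 3 vs 4 = True. Stack: [True]
POP_JUMP_IF_FALSE → pop True; no jump. Stack: []
LOAD_FAST_LOAD_FAST p,p → push 0,0. Stack: [0, 0]
BINARY_OP - → 0 - 0 = 0. Stack: [0]
STORE_FAST p → p=0. Stack: []
LOAD_FAST i → push 3. Stack: [3]
LOAD_CONST → push 1. Stack: [3, 1]
BINARY_OP + → 3 + 1 = 4. Stack: [4]
STORE_FAST i → i=4. Stack: []
LOAD_FAST i → push 4. Stack: [4]
LOAD_CONST → push 4. Stack: [4, 4]
COMPARE_OP bool(<) → 4 vs 4 = False. Stack: [False]
POP_JUMP_IF_FALSE → pop False; jump. Stack: []
LOAD_FAST p → push 0. Stack: [0]
RETURN_VALUE → return 0.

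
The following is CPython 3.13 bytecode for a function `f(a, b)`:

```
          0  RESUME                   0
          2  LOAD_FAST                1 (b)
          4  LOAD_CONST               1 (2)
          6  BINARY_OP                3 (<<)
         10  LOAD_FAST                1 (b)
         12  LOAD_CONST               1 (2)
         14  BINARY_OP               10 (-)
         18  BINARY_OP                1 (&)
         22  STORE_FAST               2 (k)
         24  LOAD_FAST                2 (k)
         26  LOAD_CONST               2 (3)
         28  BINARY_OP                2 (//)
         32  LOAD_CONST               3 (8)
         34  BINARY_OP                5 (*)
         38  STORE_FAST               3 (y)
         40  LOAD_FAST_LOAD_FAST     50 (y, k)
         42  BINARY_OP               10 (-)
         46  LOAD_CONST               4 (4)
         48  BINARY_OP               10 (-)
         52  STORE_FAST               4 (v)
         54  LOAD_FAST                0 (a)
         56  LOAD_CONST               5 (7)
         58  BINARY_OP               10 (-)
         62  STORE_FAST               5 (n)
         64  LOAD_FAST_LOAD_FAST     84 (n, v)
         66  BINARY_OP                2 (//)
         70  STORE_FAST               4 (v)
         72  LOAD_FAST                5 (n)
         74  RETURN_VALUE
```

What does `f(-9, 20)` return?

LOAD_FAST b → push 20. Stack: [20]
LOAD_CONST → push 2. Stack: [20, 2]
BINARY_OP << → 20 << 2 = 80. Stack: [80]
LOAD_FAST b → push 20. Stack: [80, 20]
LOAD_CONST → push 2. Stack: [80, 20, 2]
BINARY_OP - → 20 - 2 = 18. Stack: [80, 18]
BINARY_OP & → 80 & 18 = 16. Stack: [16]
STORE_FAST k → k=16. Stack: []
LOAD_FAST k → push 16. Stack: [16]
LOAD_CONST → push 3. Stack: [16, 3]
BINARY_OP // → 16 // 3 = 5. Stack: [5]
LOAD_CONST → push 8. Stack: [5, 8]
BINARY_OP * → 5 * 8 = 40. Stack: [40]
STORE_FAST y → y=40. Stack: []
LOAD_FAST_LOAD_FAST y,k → push 40,16. Stack: [40, 16]
BINARY_OP - → 40 - 16 = 24. Stack: [24]
LOAD_CONST → push 4. Stack: [24, 4]
BINARY_OP - → 24 - 4 = 20. Stack: [20]
STORE_FAST v → v=20. Stack: []
LOAD_FAST a → push -9. Stack: [-9]
LOAD_CONST → push 7. Stack: [-9, 7]
BINARY_OP - → -9 - 7 = -16. Stack: [-16]
STORE_FAST n → n=-16. Stack: []
LOAD_FAST_LOAD_FAST n,v → push -16,20. Stack: [-16, 20]
BINARY_OP // → -16 // 20 = -1. Stack: [-1]
STORE_FAST v → v=-1. Stack: []
LOAD_FAST n → push -16. Stack: [-16]
RETURN_VALUE → return -16.

-16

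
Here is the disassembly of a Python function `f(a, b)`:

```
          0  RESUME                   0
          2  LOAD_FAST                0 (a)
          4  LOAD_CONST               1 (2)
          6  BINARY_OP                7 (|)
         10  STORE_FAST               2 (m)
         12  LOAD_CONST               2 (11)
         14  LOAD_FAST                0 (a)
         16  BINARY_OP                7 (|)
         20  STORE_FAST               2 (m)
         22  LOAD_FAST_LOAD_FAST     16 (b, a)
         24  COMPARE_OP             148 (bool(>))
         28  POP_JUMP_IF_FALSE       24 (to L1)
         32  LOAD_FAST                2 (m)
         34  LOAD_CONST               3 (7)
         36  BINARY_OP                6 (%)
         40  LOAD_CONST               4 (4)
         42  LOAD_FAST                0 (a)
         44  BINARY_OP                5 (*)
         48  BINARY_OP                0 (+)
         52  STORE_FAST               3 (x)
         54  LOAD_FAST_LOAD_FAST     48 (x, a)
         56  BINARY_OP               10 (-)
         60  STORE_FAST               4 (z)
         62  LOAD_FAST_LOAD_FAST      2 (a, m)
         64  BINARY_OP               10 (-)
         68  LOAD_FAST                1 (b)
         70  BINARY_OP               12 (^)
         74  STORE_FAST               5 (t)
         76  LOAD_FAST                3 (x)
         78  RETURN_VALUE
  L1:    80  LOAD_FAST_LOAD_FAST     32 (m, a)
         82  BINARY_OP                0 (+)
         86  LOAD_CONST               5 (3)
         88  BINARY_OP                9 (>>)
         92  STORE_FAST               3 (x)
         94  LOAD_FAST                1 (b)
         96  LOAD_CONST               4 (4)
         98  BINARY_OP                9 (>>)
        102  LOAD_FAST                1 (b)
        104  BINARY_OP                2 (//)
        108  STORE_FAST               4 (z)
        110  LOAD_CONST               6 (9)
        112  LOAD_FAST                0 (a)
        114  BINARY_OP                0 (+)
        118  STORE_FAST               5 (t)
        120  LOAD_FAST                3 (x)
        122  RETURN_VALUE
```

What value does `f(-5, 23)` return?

LOAD_FAST a → push -5. Stack: [-5]
LOAD_CONST → push 2. Stack: [-5, 2]
BINARY_OP | → -5 | 2 = -5. Stack: [-5]
STORE_FAST m → m=-5. Stack: []
LOAD_CONST → push 11. Stack: [11]
LOAD_FAST a → push -5. Stack: [11, -5]
BINARY_OP | → 11 | -5 = -5. Stack: [-5]
STORE_FAST m → m=-5. Stack: []
LOAD_FAST_LOAD_FAST b,a → push 23,-5. Stack: [23, -5]
COMPARE_OP bool(>) → 23 vs -5 = True. Stack: [True]
POP_JUMP_IF_FALSE → pop True; no jump. Stack: []
LOAD_FAST m → push -5. Stack: [-5]
LOAD_CONST → push 7. Stack: [-5, 7]
BINARY_OP % → -5 % 7 = 2. Stack: [2]
LOAD_CONST → push 4. Stack: [2, 4]
LOAD_FAST a → push -5. Stack: [2, 4, -5]
BINARY_OP * → 4 * -5 = -20. Stack: [2, -20]
BINARY_OP + → 2 + -20 = -18. Stack: [-18]
STORE_FAST x → x=-18. Stack: []
LOAD_FAST_LOAD_FAST x,a → push -18,-5. Stack: [-18, -5]
BINARY_OP - → -18 - -5 = -13. Stack: [-13]
STORE_FAST z → z=-13. Stack: []
LOAD_FAST_LOAD_FAST a,m → push -5,-5. Stack: [-5, -5]
BINARY_OP - → -5 - -5 = 0. Stack: [0]
LOAD_FAST b → push 23. Stack: [0, 23]
BINARY_OP ^ → 0 ^ 23 = 23. Stack: [23]
STORE_FAST t → t=23. Stack: []
LOAD_FAST x → push -18. Stack: [-18]
RETURN_VALUE → return -18.

-18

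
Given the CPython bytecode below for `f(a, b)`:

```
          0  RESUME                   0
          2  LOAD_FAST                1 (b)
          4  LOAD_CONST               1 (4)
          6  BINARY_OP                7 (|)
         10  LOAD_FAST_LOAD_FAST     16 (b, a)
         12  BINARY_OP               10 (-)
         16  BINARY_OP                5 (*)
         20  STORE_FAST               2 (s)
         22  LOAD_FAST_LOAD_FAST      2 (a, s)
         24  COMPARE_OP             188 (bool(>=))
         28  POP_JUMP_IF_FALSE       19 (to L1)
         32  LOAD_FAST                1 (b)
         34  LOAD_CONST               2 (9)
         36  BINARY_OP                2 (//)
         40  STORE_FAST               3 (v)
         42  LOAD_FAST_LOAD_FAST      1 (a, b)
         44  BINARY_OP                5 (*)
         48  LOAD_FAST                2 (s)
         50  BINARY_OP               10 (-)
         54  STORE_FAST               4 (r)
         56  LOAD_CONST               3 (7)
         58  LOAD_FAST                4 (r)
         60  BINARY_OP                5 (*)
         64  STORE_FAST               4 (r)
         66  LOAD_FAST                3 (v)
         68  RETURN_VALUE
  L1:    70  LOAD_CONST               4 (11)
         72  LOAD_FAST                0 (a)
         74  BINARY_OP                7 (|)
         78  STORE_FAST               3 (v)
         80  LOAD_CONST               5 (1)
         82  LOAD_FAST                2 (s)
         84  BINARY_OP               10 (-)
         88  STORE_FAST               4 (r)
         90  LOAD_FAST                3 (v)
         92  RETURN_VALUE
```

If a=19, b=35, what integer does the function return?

LOAD_FAST b → push 35. Stack: [35]
LOAD_CONST → push 4. Stack: [35, 4]
BINARY_OP | → 35 | 4 = 39. Stack: [39]
LOAD_FAST_LOAD_FAST b,a → push 35,19. Stack: [39, 35, 19]
BINARY_OP - → 35 - 19 = 16. Stack: [39, 16]
BINARY_OP * → 39 * 16 = 624. Stack: [624]
STORE_FAST s → s=624. Stack: []
LOAD_FAST_LOAD_FAST a,s → push 19,624. Stack: [19, 624]
COMPARE_OP bool(>=) → 19 vs 624 = False. Stack: [False]
POP_JUMP_IF_FALSE → pop False; jump. Stack: []
LOAD_CONST → push 11. Stack: [11]
LOAD_FAST a → push 19. Stack: [11, 19]
BINARY_OP | → 11 | 19 = 27. Stack: [27]
STORE_FAST v → v=27. Stack: []
LOAD_CONST → push 1. Stack: [1]
LOAD_FAST s → push 624. Stack: [1, 624]
BINARY_OP - → 1 - 624 = -623. Stack: [-623]
STORE_FAST r → r=-623. Stack: []
LOAD_FAST v → push 27. Stack: [27]
RETURN_VALUE → return 27.

27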